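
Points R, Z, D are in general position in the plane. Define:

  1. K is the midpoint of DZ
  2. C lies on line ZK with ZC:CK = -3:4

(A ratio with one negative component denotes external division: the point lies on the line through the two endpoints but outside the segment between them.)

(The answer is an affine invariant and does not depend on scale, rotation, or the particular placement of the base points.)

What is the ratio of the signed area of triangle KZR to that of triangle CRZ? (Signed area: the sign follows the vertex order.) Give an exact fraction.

Set R = (0, 0), Z = (1, 0), D = (0, 1); any affine frame gives the same invariant.
1. K is the midpoint of DZ ⇒ K = (1/2, 1/2)
2. C lies on line ZK with ZC:CK = -3:4 ⇒ C = (5/2, -3/2)
2·[KZR] = -1/2, 2·[CRZ] = -3/2
[KZR]:[CRZ] = -1/2:-3/2 = 1/3

[KZR]:[CRZ] = 1/3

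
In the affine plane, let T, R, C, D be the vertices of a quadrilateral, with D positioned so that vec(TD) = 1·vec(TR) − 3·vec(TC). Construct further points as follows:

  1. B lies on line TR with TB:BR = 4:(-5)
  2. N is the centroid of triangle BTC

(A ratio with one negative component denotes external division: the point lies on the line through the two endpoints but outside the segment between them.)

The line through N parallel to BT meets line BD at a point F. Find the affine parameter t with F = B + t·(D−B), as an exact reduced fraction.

Assign T = (0, 0), R = (1, 0), C = (0, 1), D = (1, -3) — the answer is frame-independent, so this choice is without loss of generality.
1. B lies on line TR with TB:BR = 4:(-5) ⇒ B = (-4, 0)
2. N is the centroid of triangle BTC ⇒ N = (-4/3, 1/3)
through N parallel to BT: direction (4, 0); meets BD at F = (-41/9, 1/3)
F = B + t·(D−B) with t = -1/9

t = -1/9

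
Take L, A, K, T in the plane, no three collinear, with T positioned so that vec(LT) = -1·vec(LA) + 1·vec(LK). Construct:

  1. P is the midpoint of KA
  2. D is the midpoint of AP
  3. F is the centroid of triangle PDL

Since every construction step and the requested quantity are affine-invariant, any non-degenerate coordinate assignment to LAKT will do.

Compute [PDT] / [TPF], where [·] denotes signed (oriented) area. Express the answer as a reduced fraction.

[PDT]:[TPF] = 3/5

Set L = (0, 0), A = (1, 0), K = (0, 1), T = (-1, 1); any affine frame gives the same invariant.
1. P is the midpoint of KA ⇒ P = (1/2, 1/2)
2. D is the midpoint of AP ⇒ D = (3/4, 1/4)
3. F is the centroid of triangle PDL ⇒ F = (5/12, 1/4)
2·[PDT] = -1/4, 2·[TPF] = -5/12
[PDT]:[TPF] = -1/4:-5/12 = 3/5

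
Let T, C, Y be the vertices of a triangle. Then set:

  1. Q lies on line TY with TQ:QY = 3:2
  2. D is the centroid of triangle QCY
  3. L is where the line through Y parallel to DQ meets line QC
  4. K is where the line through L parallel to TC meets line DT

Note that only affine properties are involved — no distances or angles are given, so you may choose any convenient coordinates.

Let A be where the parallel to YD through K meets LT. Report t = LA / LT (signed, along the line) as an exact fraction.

t = 49/4

Assign T = (0, 0), C = (1, 0), Y = (0, 1) — the answer is frame-independent, so this choice is without loss of generality.
1. Q lies on line TY with TQ:QY = 3:2 ⇒ Q = (0, 3/5)
2. D is the centroid of triangle QCY ⇒ D = (1/3, 8/15)
3. L is where the line through Y parallel to DQ meets line QC ⇒ L = (-1, 6/5)
4. K is where the line through L parallel to TC meets line DT ⇒ K = (3/4, 6/5)
through K parallel to YD: direction (1/3, -7/15); meets LT at A = (45/4, -27/2)
A = L + t·(T−L) with t = 49/4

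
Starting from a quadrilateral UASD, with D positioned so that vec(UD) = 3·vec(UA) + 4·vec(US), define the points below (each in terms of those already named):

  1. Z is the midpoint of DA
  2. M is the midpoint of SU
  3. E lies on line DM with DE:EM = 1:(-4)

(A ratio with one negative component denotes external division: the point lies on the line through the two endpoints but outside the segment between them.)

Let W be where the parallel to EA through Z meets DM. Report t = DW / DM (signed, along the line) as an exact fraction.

Assign U = (0, 0), A = (1, 0), S = (0, 1), D = (3, 4) — the answer is frame-independent, so this choice is without loss of generality.
1. Z is the midpoint of DA ⇒ Z = (2, 2)
2. M is the midpoint of SU ⇒ M = (0, 1/2)
3. E lies on line DM with DE:EM = 1:(-4) ⇒ E = (4, 31/6)
through Z parallel to EA: direction (-3, -31/6); meets DM at W = (7/2, 55/12)
W = D + t·(M−D) with t = -1/6

t = -1/6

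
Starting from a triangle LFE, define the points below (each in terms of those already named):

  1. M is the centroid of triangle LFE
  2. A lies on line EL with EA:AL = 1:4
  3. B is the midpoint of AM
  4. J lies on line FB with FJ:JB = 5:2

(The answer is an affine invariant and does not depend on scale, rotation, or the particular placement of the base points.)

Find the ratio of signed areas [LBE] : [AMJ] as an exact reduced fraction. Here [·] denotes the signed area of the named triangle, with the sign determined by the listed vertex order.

[LBE]:[AMJ] = 35/12

Assign L = (0, 0), F = (1, 0), E = (0, 1) — the answer is frame-independent, so this choice is without loss of generality.
1. M is the centroid of triangle LFE ⇒ M = (1/3, 1/3)
2. A lies on line EL with EA:AL = 1:4 ⇒ A = (0, 4/5)
3. B is the midpoint of AM ⇒ B = (1/6, 17/30)
4. J lies on line FB with FJ:JB = 5:2 ⇒ J = (17/42, 17/42)
2·[LBE] = 1/6, 2·[AMJ] = 2/35
[LBE]:[AMJ] = 1/6:2/35 = 35/12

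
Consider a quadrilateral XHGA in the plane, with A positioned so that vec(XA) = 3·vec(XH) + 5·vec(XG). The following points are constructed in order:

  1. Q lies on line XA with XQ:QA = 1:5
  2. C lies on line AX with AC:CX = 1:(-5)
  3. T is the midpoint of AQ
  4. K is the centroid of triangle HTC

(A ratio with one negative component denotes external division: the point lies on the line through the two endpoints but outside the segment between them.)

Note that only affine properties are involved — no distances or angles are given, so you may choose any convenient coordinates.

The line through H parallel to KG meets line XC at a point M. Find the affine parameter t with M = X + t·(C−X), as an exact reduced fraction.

t = -37/105

Work in coordinates with X = (0, 0), H = (1, 0), G = (0, 1), A = (3, 5).
1. Q lies on line XA with XQ:QA = 1:5 ⇒ Q = (1/2, 5/6)
2. C lies on line AX with AC:CX = 1:(-5) ⇒ C = (15/4, 25/4)
3. T is the midpoint of AQ ⇒ T = (7/4, 35/12)
4. K is the centroid of triangle HTC ⇒ K = (13/6, 55/18)
through H parallel to KG: direction (-13/6, -37/18); meets XC at M = (-37/28, -185/84)
M = X + t·(C−X) with t = -37/105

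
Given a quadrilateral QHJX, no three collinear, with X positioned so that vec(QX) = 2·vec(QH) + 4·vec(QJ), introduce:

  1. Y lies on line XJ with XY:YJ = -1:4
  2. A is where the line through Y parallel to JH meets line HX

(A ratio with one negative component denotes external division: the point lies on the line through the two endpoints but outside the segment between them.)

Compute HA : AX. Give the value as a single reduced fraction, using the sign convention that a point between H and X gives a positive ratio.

HA:AX = -4

Set Q = (0, 0), H = (1, 0), J = (0, 1), X = (2, 4); any affine frame gives the same invariant.
1. Y lies on line XJ with XY:YJ = -1:4 ⇒ Y = (8/3, 5)
2. A is where the line through Y parallel to JH meets line HX ⇒ A = (7/3, 16/3)
A = H + t·(X−H) with t = 4/3, so HA:AX = t:(1−t) = 4/3:-1/3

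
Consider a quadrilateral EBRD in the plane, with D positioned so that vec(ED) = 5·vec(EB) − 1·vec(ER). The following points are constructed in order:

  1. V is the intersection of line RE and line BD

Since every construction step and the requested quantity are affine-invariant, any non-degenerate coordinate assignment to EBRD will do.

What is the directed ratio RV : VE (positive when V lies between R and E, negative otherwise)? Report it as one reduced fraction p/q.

RV:VE = 3

Work in coordinates with E = (0, 0), B = (1, 0), R = (0, 1), D = (5, -1).
1. V is the intersection of line RE and line BD ⇒ V = (0, 1/4)
V = R + t·(E−R) with t = 3/4, so RV:VE = t:(1−t) = 3/4:1/4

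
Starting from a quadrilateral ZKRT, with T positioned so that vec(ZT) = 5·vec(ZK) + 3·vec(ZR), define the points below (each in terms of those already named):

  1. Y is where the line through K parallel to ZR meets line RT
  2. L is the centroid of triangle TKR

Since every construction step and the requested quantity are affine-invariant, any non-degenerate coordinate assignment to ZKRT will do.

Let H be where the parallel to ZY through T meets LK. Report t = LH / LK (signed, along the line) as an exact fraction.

t = -38

Assign Z = (0, 0), K = (1, 0), R = (0, 1), T = (5, 3) — the answer is frame-independent, so this choice is without loss of generality.
1. Y is where the line through K parallel to ZR meets line RT ⇒ Y = (1, 7/5)
2. L is the centroid of triangle TKR ⇒ L = (2, 4/3)
through T parallel to ZY: direction (1, 7/5); meets LK at H = (40, 52)
H = L + t·(K−L) with t = -38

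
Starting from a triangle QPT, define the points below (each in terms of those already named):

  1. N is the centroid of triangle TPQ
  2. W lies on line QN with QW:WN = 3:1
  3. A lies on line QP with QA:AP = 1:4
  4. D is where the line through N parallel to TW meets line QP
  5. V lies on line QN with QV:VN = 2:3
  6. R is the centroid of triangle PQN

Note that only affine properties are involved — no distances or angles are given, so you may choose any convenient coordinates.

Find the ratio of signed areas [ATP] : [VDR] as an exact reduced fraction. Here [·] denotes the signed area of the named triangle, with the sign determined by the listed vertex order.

[ATP]:[VDR] = -162/7

Choose coordinates Q = (0, 0), P = (1, 0), T = (0, 1).
1. N is the centroid of triangle TPQ ⇒ N = (1/3, 1/3)
2. W lies on line QN with QW:WN = 3:1 ⇒ W = (1/4, 1/4)
3. A lies on line QP with QA:AP = 1:4 ⇒ A = (1/5, 0)
4. D is where the line through N parallel to TW meets line QP ⇒ D = (4/9, 0)
5. V lies on line QN with QV:VN = 2:3 ⇒ V = (2/15, 2/15)
6. R is the centroid of triangle PQN ⇒ R = (4/9, 1/9)
2·[ATP] = -4/5, 2·[VDR] = 14/405
[ATP]:[VDR] = -4/5:14/405 = -162/7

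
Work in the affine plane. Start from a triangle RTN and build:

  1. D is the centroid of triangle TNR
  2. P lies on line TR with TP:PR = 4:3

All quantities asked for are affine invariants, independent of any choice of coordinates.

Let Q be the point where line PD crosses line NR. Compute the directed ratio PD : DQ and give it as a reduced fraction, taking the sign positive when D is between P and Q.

PD:DQ = 2/7

Choose coordinates R = (0, 0), T = (1, 0), N = (0, 1).
1. D is the centroid of triangle TNR ⇒ D = (1/3, 1/3)
2. P lies on line TR with TP:PR = 4:3 ⇒ P = (3/7, 0)
line PD meets NR at Q = (0, 3/2)
D = P + t·(Q−P) with t = 2/9, so PD:DQ = 2/9:7/9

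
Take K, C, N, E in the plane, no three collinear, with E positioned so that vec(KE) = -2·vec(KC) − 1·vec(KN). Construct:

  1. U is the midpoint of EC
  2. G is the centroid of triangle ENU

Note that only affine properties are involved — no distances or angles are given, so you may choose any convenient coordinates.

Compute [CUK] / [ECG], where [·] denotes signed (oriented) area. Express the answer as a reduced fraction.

[CUK]:[ECG] = -3/8

Assign K = (0, 0), C = (1, 0), N = (0, 1), E = (-2, -1) — the answer is frame-independent, so this choice is without loss of generality.
1. U is the midpoint of EC ⇒ U = (-1/2, -1/2)
2. G is the centroid of triangle ENU ⇒ G = (-5/6, -1/6)
2·[CUK] = -1/2, 2·[ECG] = 4/3
[CUK]:[ECG] = -1/2:4/3 = -3/8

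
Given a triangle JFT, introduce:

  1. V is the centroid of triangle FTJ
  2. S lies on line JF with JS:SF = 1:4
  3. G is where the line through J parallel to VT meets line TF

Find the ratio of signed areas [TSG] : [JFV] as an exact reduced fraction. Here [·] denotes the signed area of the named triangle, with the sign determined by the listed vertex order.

[TSG]:[JFV] = -12/5

Work in coordinates with J = (0, 0), F = (1, 0), T = (0, 1).
1. V is the centroid of triangle FTJ ⇒ V = (1/3, 1/3)
2. S lies on line JF with JS:SF = 1:4 ⇒ S = (1/5, 0)
3. G is where the line through J parallel to VT meets line TF ⇒ G = (-1, 2)
2·[TSG] = -4/5, 2·[JFV] = 1/3
[TSG]:[JFV] = -4/5:1/3 = -12/5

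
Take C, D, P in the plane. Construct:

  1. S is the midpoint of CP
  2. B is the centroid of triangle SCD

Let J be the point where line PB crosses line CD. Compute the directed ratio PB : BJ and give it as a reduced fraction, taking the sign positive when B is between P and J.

PB:BJ = 5

Set C = (0, 0), D = (1, 0), P = (0, 1); any affine frame gives the same invariant.
1. S is the midpoint of CP ⇒ S = (0, 1/2)
2. B is the centroid of triangle SCD ⇒ B = (1/3, 1/6)
line PB meets CD at J = (2/5, 0)
B = P + t·(J−P) with t = 5/6, so PB:BJ = 5/6:1/6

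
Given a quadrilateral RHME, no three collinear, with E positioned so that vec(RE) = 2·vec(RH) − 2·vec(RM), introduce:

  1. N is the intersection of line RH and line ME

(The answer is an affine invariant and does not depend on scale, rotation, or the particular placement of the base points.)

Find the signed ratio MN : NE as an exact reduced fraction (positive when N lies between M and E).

Assign R = (0, 0), H = (1, 0), M = (0, 1), E = (2, -2) — the answer is frame-independent, so this choice is without loss of generality.
1. N is the intersection of line RH and line ME ⇒ N = (2/3, 0)
N = M + t·(E−M) with t = 1/3, so MN:NE = t:(1−t) = 1/3:2/3

MN:NE = 1/2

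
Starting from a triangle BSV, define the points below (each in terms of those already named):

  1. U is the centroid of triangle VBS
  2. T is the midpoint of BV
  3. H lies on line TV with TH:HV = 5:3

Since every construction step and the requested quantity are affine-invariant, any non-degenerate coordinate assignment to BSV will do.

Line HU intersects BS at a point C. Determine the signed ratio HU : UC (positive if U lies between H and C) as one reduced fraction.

Choose coordinates B = (0, 0), S = (1, 0), V = (0, 1).
1. U is the centroid of triangle VBS ⇒ U = (1/3, 1/3)
2. T is the midpoint of BV ⇒ T = (0, 1/2)
3. H lies on line TV with TH:HV = 5:3 ⇒ H = (0, 13/16)
line HU meets BS at C = (13/23, 0)
U = H + t·(C−H) with t = 23/39, so HU:UC = 23/39:16/39

HU:UC = 23/16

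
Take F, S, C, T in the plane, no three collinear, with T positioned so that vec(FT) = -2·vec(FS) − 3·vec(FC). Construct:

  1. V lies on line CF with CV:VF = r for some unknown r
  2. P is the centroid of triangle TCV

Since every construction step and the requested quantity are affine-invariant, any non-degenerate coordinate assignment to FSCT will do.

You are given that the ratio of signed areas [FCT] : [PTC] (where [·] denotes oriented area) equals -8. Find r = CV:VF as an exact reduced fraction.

r = 3/5

Work in coordinates with F = (0, 0), S = (1, 0), C = (0, 1), T = (-2, -3).
1. With CV:VF = r, write λ = r/(r+1) so V = C + λ·(F−C); V is affine-linear in λ
2. P is the centroid of triangle TCV ⇒ P is an affine combination of earlier points and hence also affine-linear in λ
Every point depending on V is an affine combination of V and λ-independent points, so each such coordinate is linear in λ; the λ² term in each signed area is a multiple of (F−C)×(F−C) = 0, so 2·[FCT] and 2·[PTC] are each linear in λ. Evaluating at λ=0 and λ=1:
  2·[FCT] = 2,   2·[PTC] = -2/3·λ
So [FCT]:[PTC] = (2) / (-2/3·λ). Setting this equal to -8:
  2 = -8·(-2/3·λ)  ⇒  λ = 3/8
Then r = λ/(1−λ) = (3/8)/(5/8) = 3/5. Check: with r = 3/5, V = (0, 5/8) and [FCT]:[PTC] = -8 as required.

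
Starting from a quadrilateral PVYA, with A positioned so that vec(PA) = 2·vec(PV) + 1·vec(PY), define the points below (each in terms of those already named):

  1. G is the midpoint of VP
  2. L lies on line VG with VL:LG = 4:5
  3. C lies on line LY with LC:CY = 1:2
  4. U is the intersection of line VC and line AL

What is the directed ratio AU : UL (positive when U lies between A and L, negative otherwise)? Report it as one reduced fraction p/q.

Set P = (0, 0), V = (1, 0), Y = (0, 1), A = (2, 1); any affine frame gives the same invariant.
1. G is the midpoint of VP ⇒ G = (1/2, 0)
2. L lies on line VG with VL:LG = 4:5 ⇒ L = (7/9, 0)
3. C lies on line LY with LC:CY = 1:2 ⇒ C = (14/27, 1/3)
4. U is the intersection of line VC and line AL ⇒ U = (95/108, 1/12)
U = A + t·(L−A) with t = 11/12, so AU:UL = t:(1−t) = 11/12:1/12

AU:UL = 11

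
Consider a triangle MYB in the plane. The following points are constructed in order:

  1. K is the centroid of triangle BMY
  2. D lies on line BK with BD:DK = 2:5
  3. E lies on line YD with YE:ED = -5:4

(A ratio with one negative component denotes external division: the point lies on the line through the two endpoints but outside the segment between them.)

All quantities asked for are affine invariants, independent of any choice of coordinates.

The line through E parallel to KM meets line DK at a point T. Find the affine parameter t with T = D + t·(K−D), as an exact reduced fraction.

Assign M = (0, 0), Y = (1, 0), B = (0, 1) — the answer is frame-independent, so this choice is without loss of generality.
1. K is the centroid of triangle BMY ⇒ K = (1/3, 1/3)
2. D lies on line BK with BD:DK = 2:5 ⇒ D = (2/21, 17/21)
3. E lies on line YD with YE:ED = -5:4 ⇒ E = (-74/21, 85/21)
through E parallel to KM: direction (-1/3, -1/3); meets DK at T = (-46/21, 113/21)
T = D + t·(K−D) with t = -48/5

t = -48/5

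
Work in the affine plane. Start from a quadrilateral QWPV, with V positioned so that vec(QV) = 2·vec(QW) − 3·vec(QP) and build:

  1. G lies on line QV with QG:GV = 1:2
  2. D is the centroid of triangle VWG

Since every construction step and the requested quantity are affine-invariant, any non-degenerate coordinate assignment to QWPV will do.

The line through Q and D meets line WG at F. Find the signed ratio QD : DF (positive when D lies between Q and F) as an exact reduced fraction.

QD:DF = -5/2

Assign Q = (0, 0), W = (1, 0), P = (0, 1), V = (2, -3) — the answer is frame-independent, so this choice is without loss of generality.
1. G lies on line QV with QG:GV = 1:2 ⇒ G = (2/3, -1)
2. D is the centroid of triangle VWG ⇒ D = (11/9, -4/3)
line QD meets WG at F = (11/15, -4/5)
D = Q + t·(F−Q) with t = 5/3, so QD:DF = 5/3:-2/3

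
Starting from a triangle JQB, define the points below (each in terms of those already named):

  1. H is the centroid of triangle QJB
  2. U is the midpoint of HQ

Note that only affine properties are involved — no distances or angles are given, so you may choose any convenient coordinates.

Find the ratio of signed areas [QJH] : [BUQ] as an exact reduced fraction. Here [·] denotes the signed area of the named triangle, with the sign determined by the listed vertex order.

Set J = (0, 0), Q = (1, 0), B = (0, 1); any affine frame gives the same invariant.
1. H is the centroid of triangle QJB ⇒ H = (1/3, 1/3)
2. U is the midpoint of HQ ⇒ U = (2/3, 1/6)
2·[QJH] = -1/3, 2·[BUQ] = 1/6
[QJH]:[BUQ] = -1/3:1/6 = -2

[QJH]:[BUQ] = -2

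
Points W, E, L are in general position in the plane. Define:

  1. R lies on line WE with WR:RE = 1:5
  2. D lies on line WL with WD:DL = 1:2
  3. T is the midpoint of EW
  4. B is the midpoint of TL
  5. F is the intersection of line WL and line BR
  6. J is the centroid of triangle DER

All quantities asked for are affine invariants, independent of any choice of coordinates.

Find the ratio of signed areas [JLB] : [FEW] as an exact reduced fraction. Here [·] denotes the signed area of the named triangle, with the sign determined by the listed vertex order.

[JLB]:[FEW] = -1/36

Work in coordinates with W = (0, 0), E = (1, 0), L = (0, 1).
1. R lies on line WE with WR:RE = 1:5 ⇒ R = (1/6, 0)
2. D lies on line WL with WD:DL = 1:2 ⇒ D = (0, 1/3)
3. T is the midpoint of EW ⇒ T = (1/2, 0)
4. B is the midpoint of TL ⇒ B = (1/4, 1/2)
5. F is the intersection of line WL and line BR ⇒ F = (0, -1)
6. J is the centroid of triangle DER ⇒ J = (7/18, 1/9)
2·[JLB] = -1/36, 2·[FEW] = 1
[JLB]:[FEW] = -1/36:1 = -1/36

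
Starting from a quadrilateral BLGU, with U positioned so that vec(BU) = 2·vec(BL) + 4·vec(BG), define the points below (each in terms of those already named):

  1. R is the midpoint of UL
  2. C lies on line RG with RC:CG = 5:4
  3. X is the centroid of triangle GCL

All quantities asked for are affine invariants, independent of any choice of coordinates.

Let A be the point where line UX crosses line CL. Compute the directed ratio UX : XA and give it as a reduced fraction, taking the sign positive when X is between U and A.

UX:XA = -17/2

Choose coordinates B = (0, 0), L = (1, 0), G = (0, 1), U = (2, 4).
1. R is the midpoint of UL ⇒ R = (3/2, 2)
2. C lies on line RG with RC:CG = 5:4 ⇒ C = (2/3, 13/9)
3. X is the centroid of triangle GCL ⇒ X = (5/9, 22/27)
line UX meets CL at A = (37/51, 182/153)
X = U + t·(A−U) with t = 17/15, so UX:XA = 17/15:-2/15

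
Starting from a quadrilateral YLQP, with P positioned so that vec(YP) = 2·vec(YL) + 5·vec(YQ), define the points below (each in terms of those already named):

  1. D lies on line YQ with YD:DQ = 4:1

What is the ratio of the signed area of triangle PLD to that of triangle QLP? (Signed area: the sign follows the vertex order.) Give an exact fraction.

Set Y = (0, 0), L = (1, 0), Q = (0, 1), P = (2, 5); any affine frame gives the same invariant.
1. D lies on line YQ with YD:DQ = 4:1 ⇒ D = (0, 4/5)
2·[PLD] = -29/5, 2·[QLP] = 6
[PLD]:[QLP] = -29/5:6 = -29/30

[PLD]:[QLP] = -29/30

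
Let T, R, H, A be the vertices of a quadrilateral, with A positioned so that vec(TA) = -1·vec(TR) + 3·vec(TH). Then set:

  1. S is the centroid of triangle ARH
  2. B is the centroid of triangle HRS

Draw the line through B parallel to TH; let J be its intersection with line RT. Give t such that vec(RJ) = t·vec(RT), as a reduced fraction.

Choose coordinates T = (0, 0), R = (1, 0), H = (0, 1), A = (-1, 3).
1. S is the centroid of triangle ARH ⇒ S = (0, 4/3)
2. B is the centroid of triangle HRS ⇒ B = (1/3, 7/9)
through B parallel to TH: direction (0, 1); meets RT at J = (1/3, 0)
J = R + t·(T−R) with t = 2/3

t = 2/3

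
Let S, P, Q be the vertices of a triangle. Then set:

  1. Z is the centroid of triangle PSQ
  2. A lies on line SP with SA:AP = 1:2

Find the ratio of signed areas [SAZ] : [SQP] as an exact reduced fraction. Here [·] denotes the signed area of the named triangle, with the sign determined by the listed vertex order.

Set S = (0, 0), P = (1, 0), Q = (0, 1); any affine frame gives the same invariant.
1. Z is the centroid of triangle PSQ ⇒ Z = (1/3, 1/3)
2. A lies on line SP with SA:AP = 1:2 ⇒ A = (1/3, 0)
2·[SAZ] = 1/9, 2·[SQP] = -1
[SAZ]:[SQP] = 1/9:-1 = -1/9

[SAZ]:[SQP] = -1/9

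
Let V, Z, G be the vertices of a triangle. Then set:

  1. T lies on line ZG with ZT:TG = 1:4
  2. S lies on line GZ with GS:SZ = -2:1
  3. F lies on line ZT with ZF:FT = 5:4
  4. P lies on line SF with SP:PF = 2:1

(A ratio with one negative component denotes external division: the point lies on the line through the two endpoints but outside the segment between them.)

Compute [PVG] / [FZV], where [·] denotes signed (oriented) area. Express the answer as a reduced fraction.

Set V = (0, 0), Z = (1, 0), G = (0, 1); any affine frame gives the same invariant.
1. T lies on line ZG with ZT:TG = 1:4 ⇒ T = (4/5, 1/5)
2. S lies on line GZ with GS:SZ = -2:1 ⇒ S = (2, -1)
3. F lies on line ZT with ZF:FT = 5:4 ⇒ F = (8/9, 1/9)
4. P lies on line SF with SP:PF = 2:1 ⇒ P = (34/27, -7/27)
2·[PVG] = -34/27, 2·[FZV] = -1/9
[PVG]:[FZV] = -34/27:-1/9 = 34/3

[PVG]:[FZV] = 34/3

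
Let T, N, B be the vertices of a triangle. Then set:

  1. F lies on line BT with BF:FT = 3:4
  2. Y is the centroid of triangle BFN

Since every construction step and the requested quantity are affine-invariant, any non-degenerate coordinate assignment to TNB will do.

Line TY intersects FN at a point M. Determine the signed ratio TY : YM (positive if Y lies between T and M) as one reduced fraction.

Assign T = (0, 0), N = (1, 0), B = (0, 1) — the answer is frame-independent, so this choice is without loss of generality.
1. F lies on line BT with BF:FT = 3:4 ⇒ F = (0, 4/7)
2. Y is the centroid of triangle BFN ⇒ Y = (1/3, 11/21)
line TY meets FN at M = (4/15, 44/105)
Y = T + t·(M−T) with t = 5/4, so TY:YM = 5/4:-1/4

TY:YM = -5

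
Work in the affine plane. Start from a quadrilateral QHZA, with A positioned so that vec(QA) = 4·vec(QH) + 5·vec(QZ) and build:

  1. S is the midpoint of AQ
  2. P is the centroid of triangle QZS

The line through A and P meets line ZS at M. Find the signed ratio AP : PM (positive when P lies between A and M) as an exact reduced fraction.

Work in coordinates with Q = (0, 0), H = (1, 0), Z = (0, 1), A = (4, 5).
1. S is the midpoint of AQ ⇒ S = (2, 5/2)
2. P is the centroid of triangle QZS ⇒ P = (2/3, 7/6)
line AP meets ZS at M = (3/2, 17/8)
P = A + t·(M−A) with t = 4/3, so AP:PM = 4/3:-1/3

AP:PM = -4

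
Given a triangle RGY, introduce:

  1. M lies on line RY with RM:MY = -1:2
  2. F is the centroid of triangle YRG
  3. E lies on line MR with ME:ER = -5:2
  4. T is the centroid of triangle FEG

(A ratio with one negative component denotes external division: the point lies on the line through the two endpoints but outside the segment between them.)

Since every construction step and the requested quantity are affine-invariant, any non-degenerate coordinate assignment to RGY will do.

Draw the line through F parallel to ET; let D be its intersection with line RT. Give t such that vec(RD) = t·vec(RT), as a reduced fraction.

Choose coordinates R = (0, 0), G = (1, 0), Y = (0, 1).
1. M lies on line RY with RM:MY = -1:2 ⇒ M = (0, -1)
2. F is the centroid of triangle YRG ⇒ F = (1/3, 1/3)
3. E lies on line MR with ME:ER = -5:2 ⇒ E = (0, 2/3)
4. T is the centroid of triangle FEG ⇒ T = (4/9, 1/3)
through F parallel to ET: direction (4/9, -1/3); meets RT at D = (7/18, 7/24)
D = R + t·(T−R) with t = 7/8

t = 7/8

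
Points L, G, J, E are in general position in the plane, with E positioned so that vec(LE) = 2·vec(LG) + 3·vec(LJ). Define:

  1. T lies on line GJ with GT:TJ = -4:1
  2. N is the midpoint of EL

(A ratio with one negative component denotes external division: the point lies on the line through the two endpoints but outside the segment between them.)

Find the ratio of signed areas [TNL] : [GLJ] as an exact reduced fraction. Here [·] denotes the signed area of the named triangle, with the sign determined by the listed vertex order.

[TNL]:[GLJ] = 11/6

Work in coordinates with L = (0, 0), G = (1, 0), J = (0, 1), E = (2, 3).
1. T lies on line GJ with GT:TJ = -4:1 ⇒ T = (-1/3, 4/3)
2. N is the midpoint of EL ⇒ N = (1, 3/2)
2·[TNL] = -11/6, 2·[GLJ] = -1
[TNL]:[GLJ] = -11/6:-1 = 11/6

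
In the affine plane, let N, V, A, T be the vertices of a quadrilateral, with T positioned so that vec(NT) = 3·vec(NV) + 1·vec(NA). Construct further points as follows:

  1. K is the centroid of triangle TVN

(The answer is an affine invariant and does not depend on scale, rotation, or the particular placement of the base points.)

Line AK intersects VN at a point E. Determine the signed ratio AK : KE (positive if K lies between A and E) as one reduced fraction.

AK:KE = 2

Set N = (0, 0), V = (1, 0), A = (0, 1), T = (3, 1); any affine frame gives the same invariant.
1. K is the centroid of triangle TVN ⇒ K = (4/3, 1/3)
line AK meets VN at E = (2, 0)
K = A + t·(E−A) with t = 2/3, so AK:KE = 2/3:1/3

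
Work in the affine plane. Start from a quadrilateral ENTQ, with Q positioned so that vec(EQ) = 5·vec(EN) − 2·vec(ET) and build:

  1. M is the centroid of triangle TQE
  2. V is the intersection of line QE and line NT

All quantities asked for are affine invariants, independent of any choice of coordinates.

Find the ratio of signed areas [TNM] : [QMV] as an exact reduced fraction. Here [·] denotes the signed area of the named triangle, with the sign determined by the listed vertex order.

Set E = (0, 0), N = (1, 0), T = (0, 1), Q = (5, -2); any affine frame gives the same invariant.
1. M is the centroid of triangle TQE ⇒ M = (5/3, -1/3)
2. V is the intersection of line QE and line NT ⇒ V = (5/3, -2/3)
2·[TNM] = 1/3, 2·[QMV] = 10/9
[TNM]:[QMV] = 1/3:10/9 = 3/10

[TNM]:[QMV] = 3/10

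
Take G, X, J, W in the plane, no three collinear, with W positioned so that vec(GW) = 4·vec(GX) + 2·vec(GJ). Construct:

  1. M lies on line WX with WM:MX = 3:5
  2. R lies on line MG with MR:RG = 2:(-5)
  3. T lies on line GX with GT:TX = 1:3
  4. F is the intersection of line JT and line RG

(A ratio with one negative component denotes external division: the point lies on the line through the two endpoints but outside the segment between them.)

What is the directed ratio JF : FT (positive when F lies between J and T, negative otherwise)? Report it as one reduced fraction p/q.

JF:FT = 46/5

Work in coordinates with G = (0, 0), X = (1, 0), J = (0, 1), W = (4, 2).
1. M lies on line WX with WM:MX = 3:5 ⇒ M = (23/8, 5/4)
2. R lies on line MG with MR:RG = 2:(-5) ⇒ R = (115/24, 25/12)
3. T lies on line GX with GT:TX = 1:3 ⇒ T = (1/4, 0)
4. F is the intersection of line JT and line RG ⇒ F = (23/102, 5/51)
F = J + t·(T−J) with t = 46/51, so JF:FT = t:(1−t) = 46/51:5/51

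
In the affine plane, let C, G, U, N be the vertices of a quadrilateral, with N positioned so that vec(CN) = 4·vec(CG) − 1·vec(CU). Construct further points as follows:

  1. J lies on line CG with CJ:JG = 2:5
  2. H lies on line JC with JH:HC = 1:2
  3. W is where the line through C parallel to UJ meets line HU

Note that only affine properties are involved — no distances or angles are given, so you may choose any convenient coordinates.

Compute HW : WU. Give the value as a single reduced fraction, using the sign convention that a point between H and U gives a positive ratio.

Assign C = (0, 0), G = (1, 0), U = (0, 1), N = (4, -1) — the answer is frame-independent, so this choice is without loss of generality.
1. J lies on line CG with CJ:JG = 2:5 ⇒ J = (2/7, 0)
2. H lies on line JC with JH:HC = 1:2 ⇒ H = (4/21, 0)
3. W is where the line through C parallel to UJ meets line HU ⇒ W = (4/7, -2)
W = H + t·(U−H) with t = -2, so HW:WU = t:(1−t) = -2:3

HW:WU = -2/3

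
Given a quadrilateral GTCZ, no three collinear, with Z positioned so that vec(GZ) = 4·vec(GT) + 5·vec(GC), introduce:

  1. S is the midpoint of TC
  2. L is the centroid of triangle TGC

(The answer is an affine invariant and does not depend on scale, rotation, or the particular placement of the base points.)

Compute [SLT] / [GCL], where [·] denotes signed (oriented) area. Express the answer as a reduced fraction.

[SLT]:[GCL] = -1/2

Set G = (0, 0), T = (1, 0), C = (0, 1), Z = (4, 5); any affine frame gives the same invariant.
1. S is the midpoint of TC ⇒ S = (1/2, 1/2)
2. L is the centroid of triangle TGC ⇒ L = (1/3, 1/3)
2·[SLT] = 1/6, 2·[GCL] = -1/3
[SLT]:[GCL] = 1/6:-1/3 = -1/2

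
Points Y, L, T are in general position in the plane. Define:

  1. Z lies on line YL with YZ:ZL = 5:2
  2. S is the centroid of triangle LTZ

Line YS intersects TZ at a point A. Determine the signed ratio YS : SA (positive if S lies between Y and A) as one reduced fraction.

YS:SA = -17/2

Set Y = (0, 0), L = (1, 0), T = (0, 1); any affine frame gives the same invariant.
1. Z lies on line YL with YZ:ZL = 5:2 ⇒ Z = (5/7, 0)
2. S is the centroid of triangle LTZ ⇒ S = (4/7, 1/3)
line YS meets TZ at A = (60/119, 5/17)
S = Y + t·(A−Y) with t = 17/15, so YS:SA = 17/15:-2/15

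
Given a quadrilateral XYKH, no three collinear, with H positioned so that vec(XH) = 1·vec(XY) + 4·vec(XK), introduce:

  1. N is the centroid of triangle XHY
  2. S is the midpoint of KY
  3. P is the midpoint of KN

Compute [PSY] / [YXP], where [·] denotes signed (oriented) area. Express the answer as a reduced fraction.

Work in coordinates with X = (0, 0), Y = (1, 0), K = (0, 1), H = (1, 4).
1. N is the centroid of triangle XHY ⇒ N = (2/3, 4/3)
2. S is the midpoint of KY ⇒ S = (1/2, 1/2)
3. P is the midpoint of KN ⇒ P = (1/3, 7/6)
2·[PSY] = 1/4, 2·[YXP] = -7/6
[PSY]:[YXP] = 1/4:-7/6 = -3/14

[PSY]:[YXP] = -3/14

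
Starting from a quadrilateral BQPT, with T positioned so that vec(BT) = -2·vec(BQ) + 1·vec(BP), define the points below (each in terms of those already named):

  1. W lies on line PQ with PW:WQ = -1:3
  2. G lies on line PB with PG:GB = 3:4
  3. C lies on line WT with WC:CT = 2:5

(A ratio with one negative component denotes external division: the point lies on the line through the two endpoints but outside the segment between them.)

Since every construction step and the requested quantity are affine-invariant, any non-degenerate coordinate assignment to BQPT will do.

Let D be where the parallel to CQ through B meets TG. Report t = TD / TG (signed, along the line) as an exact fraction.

t = 77/185

Choose coordinates B = (0, 0), Q = (1, 0), P = (0, 1), T = (-2, 1).
1. W lies on line PQ with PW:WQ = -1:3 ⇒ W = (-1/2, 3/2)
2. G lies on line PB with PG:GB = 3:4 ⇒ G = (0, 4/7)
3. C lies on line WT with WC:CT = 2:5 ⇒ C = (-13/14, 19/14)
through B parallel to CQ: direction (27/14, -19/14); meets TG at D = (-216/185, 152/185)
D = T + t·(G−T) with t = 77/185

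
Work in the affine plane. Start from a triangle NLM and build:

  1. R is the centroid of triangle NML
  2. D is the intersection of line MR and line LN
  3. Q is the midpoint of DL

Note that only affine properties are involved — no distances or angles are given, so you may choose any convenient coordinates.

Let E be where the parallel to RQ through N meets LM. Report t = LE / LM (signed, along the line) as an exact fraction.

t = -4

Assign N = (0, 0), L = (1, 0), M = (0, 1) — the answer is frame-independent, so this choice is without loss of generality.
1. R is the centroid of triangle NML ⇒ R = (1/3, 1/3)
2. D is the intersection of line MR and line LN ⇒ D = (1/2, 0)
3. Q is the midpoint of DL ⇒ Q = (3/4, 0)
through N parallel to RQ: direction (5/12, -1/3); meets LM at E = (5, -4)
E = L + t·(M−L) with t = -4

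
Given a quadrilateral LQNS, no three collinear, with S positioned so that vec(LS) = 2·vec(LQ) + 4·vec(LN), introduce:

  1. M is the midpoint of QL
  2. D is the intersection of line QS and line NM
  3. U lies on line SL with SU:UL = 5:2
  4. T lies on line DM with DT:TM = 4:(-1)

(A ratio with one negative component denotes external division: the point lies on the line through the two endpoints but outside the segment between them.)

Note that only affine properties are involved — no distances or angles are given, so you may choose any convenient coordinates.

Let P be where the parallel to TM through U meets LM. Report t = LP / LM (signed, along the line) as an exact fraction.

t = 16/7

Assign L = (0, 0), Q = (1, 0), N = (0, 1), S = (2, 4) — the answer is frame-independent, so this choice is without loss of generality.
1. M is the midpoint of QL ⇒ M = (1/2, 0)
2. D is the intersection of line QS and line NM ⇒ D = (5/6, -2/3)
3. U lies on line SL with SU:UL = 5:2 ⇒ U = (4/7, 8/7)
4. T lies on line DM with DT:TM = 4:(-1) ⇒ T = (7/18, 2/9)
through U parallel to TM: direction (1/9, -2/9); meets LM at P = (8/7, 0)
P = L + t·(M−L) with t = 16/7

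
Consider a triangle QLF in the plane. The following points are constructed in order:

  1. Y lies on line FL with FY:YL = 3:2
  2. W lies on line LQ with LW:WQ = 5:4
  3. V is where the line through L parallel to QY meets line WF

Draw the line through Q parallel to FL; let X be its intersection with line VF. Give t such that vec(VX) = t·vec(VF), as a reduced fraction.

t = -2/5

Assign Q = (0, 0), L = (1, 0), F = (0, 1) — the answer is frame-independent, so this choice is without loss of generality.
1. Y lies on line FL with FY:YL = 3:2 ⇒ Y = (3/5, 2/5)
2. W lies on line LQ with LW:WQ = 5:4 ⇒ W = (4/9, 0)
3. V is where the line through L parallel to QY meets line WF ⇒ V = (4/7, -2/7)
through Q parallel to FL: direction (1, -1); meets VF at X = (4/5, -4/5)
X = V + t·(F−V) with t = -2/5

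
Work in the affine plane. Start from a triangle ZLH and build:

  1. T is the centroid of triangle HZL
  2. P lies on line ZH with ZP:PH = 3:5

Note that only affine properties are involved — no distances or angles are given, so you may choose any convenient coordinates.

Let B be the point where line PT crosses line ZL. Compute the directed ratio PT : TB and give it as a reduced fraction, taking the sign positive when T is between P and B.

Set Z = (0, 0), L = (1, 0), H = (0, 1); any affine frame gives the same invariant.
1. T is the centroid of triangle HZL ⇒ T = (1/3, 1/3)
2. P lies on line ZH with ZP:PH = 3:5 ⇒ P = (0, 3/8)
line PT meets ZL at B = (3, 0)
T = P + t·(B−P) with t = 1/9, so PT:TB = 1/9:8/9

PT:TB = 1/8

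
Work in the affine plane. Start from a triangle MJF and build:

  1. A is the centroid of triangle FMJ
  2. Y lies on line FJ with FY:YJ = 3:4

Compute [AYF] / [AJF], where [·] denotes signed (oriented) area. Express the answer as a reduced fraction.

[AYF]:[AJF] = 3/7

Set M = (0, 0), J = (1, 0), F = (0, 1); any affine frame gives the same invariant.
1. A is the centroid of triangle FMJ ⇒ A = (1/3, 1/3)
2. Y lies on line FJ with FY:YJ = 3:4 ⇒ Y = (3/7, 4/7)
2·[AYF] = 1/7, 2·[AJF] = 1/3
[AYF]:[AJF] = 1/7:1/3 = 3/7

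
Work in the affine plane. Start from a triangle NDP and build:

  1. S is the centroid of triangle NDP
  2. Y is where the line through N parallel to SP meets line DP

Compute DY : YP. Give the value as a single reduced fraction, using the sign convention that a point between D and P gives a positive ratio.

DY:YP = -2

Choose coordinates N = (0, 0), D = (1, 0), P = (0, 1).
1. S is the centroid of triangle NDP ⇒ S = (1/3, 1/3)
2. Y is where the line through N parallel to SP meets line DP ⇒ Y = (-1, 2)
Y = D + t·(P−D) with t = 2, so DY:YP = t:(1−t) = 2:-1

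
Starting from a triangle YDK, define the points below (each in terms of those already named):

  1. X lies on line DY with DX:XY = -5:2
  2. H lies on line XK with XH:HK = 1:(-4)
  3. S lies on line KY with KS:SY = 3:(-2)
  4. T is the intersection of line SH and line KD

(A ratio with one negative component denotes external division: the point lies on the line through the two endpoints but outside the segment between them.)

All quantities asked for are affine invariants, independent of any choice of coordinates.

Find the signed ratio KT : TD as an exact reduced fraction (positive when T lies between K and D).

KT:TD = -24/31

Set Y = (0, 0), D = (1, 0), K = (0, 1); any affine frame gives the same invariant.
1. X lies on line DY with DX:XY = -5:2 ⇒ X = (-2/3, 0)
2. H lies on line XK with XH:HK = 1:(-4) ⇒ H = (-8/9, -1/3)
3. S lies on line KY with KS:SY = 3:(-2) ⇒ S = (0, -2)
4. T is the intersection of line SH and line KD ⇒ T = (-24/7, 31/7)
T = K + t·(D−K) with t = -24/7, so KT:TD = t:(1−t) = -24/7:31/7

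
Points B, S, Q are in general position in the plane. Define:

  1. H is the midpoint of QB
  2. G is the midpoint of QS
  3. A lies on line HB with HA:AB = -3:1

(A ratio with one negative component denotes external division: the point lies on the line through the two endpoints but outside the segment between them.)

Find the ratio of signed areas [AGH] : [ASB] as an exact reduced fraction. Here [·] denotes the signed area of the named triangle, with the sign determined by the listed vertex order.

[AGH]:[ASB] = 3/2

Choose coordinates B = (0, 0), S = (1, 0), Q = (0, 1).
1. H is the midpoint of QB ⇒ H = (0, 1/2)
2. G is the midpoint of QS ⇒ G = (1/2, 1/2)
3. A lies on line HB with HA:AB = -3:1 ⇒ A = (0, -1/4)
2·[AGH] = 3/8, 2·[ASB] = 1/4
[AGH]:[ASB] = 3/8:1/4 = 3/2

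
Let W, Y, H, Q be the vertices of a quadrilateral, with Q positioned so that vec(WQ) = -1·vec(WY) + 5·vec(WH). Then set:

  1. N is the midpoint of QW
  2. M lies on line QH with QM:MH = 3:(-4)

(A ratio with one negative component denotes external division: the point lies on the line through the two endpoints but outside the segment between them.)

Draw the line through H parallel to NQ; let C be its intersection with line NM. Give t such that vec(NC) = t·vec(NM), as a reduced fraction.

t = -1/3

Assign W = (0, 0), Y = (1, 0), H = (0, 1), Q = (-1, 5) — the answer is frame-independent, so this choice is without loss of generality.
1. N is the midpoint of QW ⇒ N = (-1/2, 5/2)
2. M lies on line QH with QM:MH = 3:(-4) ⇒ M = (-4, 17)
through H parallel to NQ: direction (-1/2, 5/2); meets NM at C = (2/3, -7/3)
C = N + t·(M−N) with t = -1/3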